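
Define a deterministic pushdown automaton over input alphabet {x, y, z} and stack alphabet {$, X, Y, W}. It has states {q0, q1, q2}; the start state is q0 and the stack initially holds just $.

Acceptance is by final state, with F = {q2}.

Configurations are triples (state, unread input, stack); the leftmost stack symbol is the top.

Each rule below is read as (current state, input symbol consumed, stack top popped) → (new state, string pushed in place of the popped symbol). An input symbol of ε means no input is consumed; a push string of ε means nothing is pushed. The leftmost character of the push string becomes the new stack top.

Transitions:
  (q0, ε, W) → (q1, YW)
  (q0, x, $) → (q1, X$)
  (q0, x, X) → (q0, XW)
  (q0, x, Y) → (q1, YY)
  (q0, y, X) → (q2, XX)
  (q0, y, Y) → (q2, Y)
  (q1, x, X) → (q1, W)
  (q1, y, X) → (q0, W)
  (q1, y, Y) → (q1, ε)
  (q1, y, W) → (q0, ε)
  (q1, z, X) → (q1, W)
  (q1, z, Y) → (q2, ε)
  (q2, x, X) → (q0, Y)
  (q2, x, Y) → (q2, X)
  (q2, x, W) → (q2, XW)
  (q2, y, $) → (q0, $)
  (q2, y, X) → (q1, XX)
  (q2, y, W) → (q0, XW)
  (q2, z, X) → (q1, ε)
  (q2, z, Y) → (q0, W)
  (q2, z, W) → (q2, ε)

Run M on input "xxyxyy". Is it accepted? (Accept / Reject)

Reject

(q0, xxyxyy, $)
  read x, top $: go to q1, push X$ → (q1, xyxyy, X$)
  read x, top X: go to q1, push W → (q1, yxyy, W$)
  read y, top W: go to q0, push ε → (q0, xyy, $)
  read x, top $: go to q1, push X$ → (q1, yy, X$)
  read y, top X: go to q0, push W → (q0, y, W$)
  ε-move, top W: go to q1, push YW → (q1, y, YW$)
  read y, top Y: go to q1, push ε → (q1, ε, W$)
All input consumed; state q1 ∉ F and no further ε-move applies.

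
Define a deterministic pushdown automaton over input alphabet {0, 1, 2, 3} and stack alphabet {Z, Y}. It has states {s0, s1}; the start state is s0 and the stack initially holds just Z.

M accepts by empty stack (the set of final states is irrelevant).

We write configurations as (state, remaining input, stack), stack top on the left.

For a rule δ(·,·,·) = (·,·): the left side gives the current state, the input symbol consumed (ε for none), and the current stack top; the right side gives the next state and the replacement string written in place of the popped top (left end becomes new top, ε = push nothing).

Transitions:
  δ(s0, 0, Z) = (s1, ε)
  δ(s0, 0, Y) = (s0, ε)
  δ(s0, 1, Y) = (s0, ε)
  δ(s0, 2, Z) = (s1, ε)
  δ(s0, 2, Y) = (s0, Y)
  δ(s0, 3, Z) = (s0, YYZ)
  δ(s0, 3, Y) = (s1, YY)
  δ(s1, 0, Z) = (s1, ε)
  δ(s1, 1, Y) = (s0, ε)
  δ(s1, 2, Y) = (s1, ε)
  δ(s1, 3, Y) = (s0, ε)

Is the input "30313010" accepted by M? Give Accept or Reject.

Reject

(s0, 30313010, Z)
  read 3, top Z: go to s0, push YYZ → (s0, 0313010, YYZ)
  read 0, top Y: go to s0, push ε → (s0, 313010, YZ)
  read 3, top Y: go to s1, push YY → (s1, 13010, YYZ)
  read 1, top Y: go to s0, push ε → (s0, 3010, YZ)
  read 3, top Y: go to s1, push YY → (s1, 010, YYZ)
No transition applies at (s1, 010, YYZ); input not fully consumed.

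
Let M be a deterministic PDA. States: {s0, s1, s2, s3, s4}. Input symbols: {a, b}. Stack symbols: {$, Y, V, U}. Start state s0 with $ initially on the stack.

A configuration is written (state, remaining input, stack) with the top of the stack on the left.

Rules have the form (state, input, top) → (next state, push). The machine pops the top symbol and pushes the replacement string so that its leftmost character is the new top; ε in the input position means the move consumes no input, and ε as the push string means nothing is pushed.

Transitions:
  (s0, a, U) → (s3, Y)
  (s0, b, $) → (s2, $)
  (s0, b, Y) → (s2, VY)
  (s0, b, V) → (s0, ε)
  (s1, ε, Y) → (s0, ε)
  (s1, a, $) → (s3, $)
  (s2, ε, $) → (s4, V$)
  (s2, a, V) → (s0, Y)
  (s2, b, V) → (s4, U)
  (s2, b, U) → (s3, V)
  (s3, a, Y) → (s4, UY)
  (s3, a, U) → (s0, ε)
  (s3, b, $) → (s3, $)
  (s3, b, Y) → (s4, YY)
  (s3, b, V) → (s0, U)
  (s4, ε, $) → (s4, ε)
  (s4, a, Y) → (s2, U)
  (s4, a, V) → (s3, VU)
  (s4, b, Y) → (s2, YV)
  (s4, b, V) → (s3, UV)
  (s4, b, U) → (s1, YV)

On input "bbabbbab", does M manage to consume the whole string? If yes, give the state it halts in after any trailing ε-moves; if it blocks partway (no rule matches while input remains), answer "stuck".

s0

(s0, bbabbbab, $)
  read b, top $: go to s2, push $ → (s2, babbbab, $)
  ε-move, top $: go to s4, push V$ → (s4, babbbab, V$)
  read b, top V: go to s3, push UV → (s3, abbbab, UV$)
  read a, top U: go to s0, push ε → (s0, bbbab, V$)
  read b, top V: go to s0, push ε → (s0, bbab, $)
  read b, top $: go to s2, push $ → (s2, bab, $)
  ε-move, top $: go to s4, push V$ → (s4, bab, V$)
  read b, top V: go to s3, push UV → (s3, ab, UV$)
  read a, top U: go to s0, push ε → (s0, b, V$)
  read b, top V: go to s0, push ε → (s0, ε, $)
All input consumed; M is in state s0.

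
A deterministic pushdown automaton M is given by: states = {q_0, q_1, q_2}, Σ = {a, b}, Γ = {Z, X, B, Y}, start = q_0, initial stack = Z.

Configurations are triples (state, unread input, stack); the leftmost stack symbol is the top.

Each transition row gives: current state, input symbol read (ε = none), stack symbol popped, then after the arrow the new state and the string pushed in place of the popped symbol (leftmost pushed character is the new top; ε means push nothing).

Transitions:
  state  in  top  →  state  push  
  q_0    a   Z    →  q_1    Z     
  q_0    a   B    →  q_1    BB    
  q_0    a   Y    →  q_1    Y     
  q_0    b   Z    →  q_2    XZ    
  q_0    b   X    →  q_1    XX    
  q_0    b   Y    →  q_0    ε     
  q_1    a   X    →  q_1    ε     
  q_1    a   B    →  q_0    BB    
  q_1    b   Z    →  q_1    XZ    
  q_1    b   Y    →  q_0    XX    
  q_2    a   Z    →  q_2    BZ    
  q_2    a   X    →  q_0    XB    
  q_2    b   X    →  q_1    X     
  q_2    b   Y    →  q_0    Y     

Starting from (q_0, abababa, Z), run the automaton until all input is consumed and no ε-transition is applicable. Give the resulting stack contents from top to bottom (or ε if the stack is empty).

(q_0, abababa, Z)
  read a, top Z: go to q_1, push Z → (q_1, bababa, Z)
  read b, top Z: go to q_1, push XZ → (q_1, ababa, XZ)
  read a, top X: go to q_1, push ε → (q_1, baba, Z)
  read b, top Z: go to q_1, push XZ → (q_1, aba, XZ)
  read a, top X: go to q_1, push ε → (q_1, ba, Z)
  read b, top Z: go to q_1, push XZ → (q_1, a, XZ)
  read a, top X: go to q_1, push ε → (q_1, ε, Z)
All input consumed in state q_1 with stack Z.

Z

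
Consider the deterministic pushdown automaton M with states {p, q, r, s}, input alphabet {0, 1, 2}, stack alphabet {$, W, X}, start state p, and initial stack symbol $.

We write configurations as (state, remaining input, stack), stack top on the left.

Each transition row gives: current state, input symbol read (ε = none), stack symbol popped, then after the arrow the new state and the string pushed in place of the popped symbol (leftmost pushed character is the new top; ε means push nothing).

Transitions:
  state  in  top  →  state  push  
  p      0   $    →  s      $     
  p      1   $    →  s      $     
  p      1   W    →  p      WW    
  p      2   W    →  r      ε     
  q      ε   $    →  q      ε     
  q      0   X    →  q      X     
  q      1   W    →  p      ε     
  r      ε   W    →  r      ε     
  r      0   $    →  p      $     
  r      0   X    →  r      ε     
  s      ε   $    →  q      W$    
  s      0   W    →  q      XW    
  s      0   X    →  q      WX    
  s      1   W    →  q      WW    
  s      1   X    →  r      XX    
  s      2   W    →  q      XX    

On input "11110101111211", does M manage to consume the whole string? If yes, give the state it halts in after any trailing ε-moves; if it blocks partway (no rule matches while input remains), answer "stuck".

stuck

(p, 11110101111211, $)
  read 1, top $: go to s, push $ → (s, 1110101111211, $)
  ε-move, top $: go to q, push W$ → (q, 1110101111211, W$)
  read 1, top W: go to p, push ε → (p, 110101111211, $)
  read 1, top $: go to s, push $ → (s, 10101111211, $)
  ε-move, top $: go to q, push W$ → (q, 10101111211, W$)
  read 1, top W: go to p, push ε → (p, 0101111211, $)
  read 0, top $: go to s, push $ → (s, 101111211, $)
  ε-move, top $: go to q, push W$ → (q, 101111211, W$)
  read 1, top W: go to p, push ε → (p, 01111211, $)
  read 0, top $: go to s, push $ → (s, 1111211, $)
  ε-move, top $: go to q, push W$ → (q, 1111211, W$)
  read 1, top W: go to p, push ε → (p, 111211, $)
  read 1, top $: go to s, push $ → (s, 11211, $)
  ε-move, top $: go to q, push W$ → (q, 11211, W$)
  read 1, top W: go to p, push ε → (p, 1211, $)
  read 1, top $: go to s, push $ → (s, 211, $)
  ε-move, top $: go to q, push W$ → (q, 211, W$)
No transition for (q, 2, top W); M blocks with input 211 remaining.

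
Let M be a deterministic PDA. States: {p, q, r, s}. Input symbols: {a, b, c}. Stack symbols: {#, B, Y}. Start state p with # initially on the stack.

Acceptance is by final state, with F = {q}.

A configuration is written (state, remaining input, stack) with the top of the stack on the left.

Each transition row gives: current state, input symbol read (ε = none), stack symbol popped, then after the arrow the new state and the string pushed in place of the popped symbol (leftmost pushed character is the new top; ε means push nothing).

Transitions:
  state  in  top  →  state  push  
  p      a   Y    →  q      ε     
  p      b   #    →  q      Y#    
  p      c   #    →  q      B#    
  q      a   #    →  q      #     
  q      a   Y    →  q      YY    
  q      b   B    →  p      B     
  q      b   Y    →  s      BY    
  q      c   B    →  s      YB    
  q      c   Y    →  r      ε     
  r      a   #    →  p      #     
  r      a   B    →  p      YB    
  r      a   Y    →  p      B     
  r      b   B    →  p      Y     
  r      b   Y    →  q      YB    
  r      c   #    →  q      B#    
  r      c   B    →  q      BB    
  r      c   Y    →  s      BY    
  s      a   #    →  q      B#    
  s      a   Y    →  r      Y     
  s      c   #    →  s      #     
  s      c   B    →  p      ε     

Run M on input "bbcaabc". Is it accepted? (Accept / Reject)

(p, bbcaabc, #) ⊢ (q, bcaabc, Y#) ⊢ (s, caabc, BY#) ⊢ (p, aabc, Y#) ⊢ (q, abc, #) ⊢ (q, bc, #)
No transition applies at (q, bc, #); input not fully consumed.

Reject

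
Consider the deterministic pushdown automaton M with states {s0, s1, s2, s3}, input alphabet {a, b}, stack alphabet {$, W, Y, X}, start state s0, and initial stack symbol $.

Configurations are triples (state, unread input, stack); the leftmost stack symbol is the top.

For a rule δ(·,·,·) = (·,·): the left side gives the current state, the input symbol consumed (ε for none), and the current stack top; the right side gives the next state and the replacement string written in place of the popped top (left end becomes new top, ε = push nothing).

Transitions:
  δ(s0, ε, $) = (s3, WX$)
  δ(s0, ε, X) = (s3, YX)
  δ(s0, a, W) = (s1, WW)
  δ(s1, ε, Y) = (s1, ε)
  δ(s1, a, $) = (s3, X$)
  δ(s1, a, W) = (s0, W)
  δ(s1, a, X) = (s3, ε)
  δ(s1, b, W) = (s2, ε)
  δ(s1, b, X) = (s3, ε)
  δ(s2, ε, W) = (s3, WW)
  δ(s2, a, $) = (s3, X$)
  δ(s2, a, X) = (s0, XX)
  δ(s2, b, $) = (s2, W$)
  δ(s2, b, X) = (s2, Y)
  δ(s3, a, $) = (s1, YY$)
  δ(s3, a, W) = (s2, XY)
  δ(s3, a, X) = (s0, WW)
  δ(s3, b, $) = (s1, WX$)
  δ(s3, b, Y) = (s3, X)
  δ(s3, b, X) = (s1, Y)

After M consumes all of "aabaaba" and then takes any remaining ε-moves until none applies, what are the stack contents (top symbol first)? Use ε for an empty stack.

XYWWXXYX$

(s0, aabaaba, $)
  ε-move, top $: go to s3, push WX$ → (s3, aabaaba, WX$)
  read a, top W: go to s2, push XY → (s2, abaaba, XYX$)
  read a, top X: go to s0, push XX → (s0, baaba, XXYX$)
  ε-move, top X: go to s3, push YX → (s3, baaba, YXXYX$)
  read b, top Y: go to s3, push X → (s3, aaba, XXXYX$)
  read a, top X: go to s0, push WW → (s0, aba, WWXXYX$)
  read a, top W: go to s1, push WW → (s1, ba, WWWXXYX$)
  read b, top W: go to s2, push ε → (s2, a, WWXXYX$)
  ε-move, top W: go to s3, push WW → (s3, a, WWWXXYX$)
  read a, top W: go to s2, push XY → (s2, ε, XYWWXXYX$)
All input consumed in state s2 with stack XYWWXXYX$.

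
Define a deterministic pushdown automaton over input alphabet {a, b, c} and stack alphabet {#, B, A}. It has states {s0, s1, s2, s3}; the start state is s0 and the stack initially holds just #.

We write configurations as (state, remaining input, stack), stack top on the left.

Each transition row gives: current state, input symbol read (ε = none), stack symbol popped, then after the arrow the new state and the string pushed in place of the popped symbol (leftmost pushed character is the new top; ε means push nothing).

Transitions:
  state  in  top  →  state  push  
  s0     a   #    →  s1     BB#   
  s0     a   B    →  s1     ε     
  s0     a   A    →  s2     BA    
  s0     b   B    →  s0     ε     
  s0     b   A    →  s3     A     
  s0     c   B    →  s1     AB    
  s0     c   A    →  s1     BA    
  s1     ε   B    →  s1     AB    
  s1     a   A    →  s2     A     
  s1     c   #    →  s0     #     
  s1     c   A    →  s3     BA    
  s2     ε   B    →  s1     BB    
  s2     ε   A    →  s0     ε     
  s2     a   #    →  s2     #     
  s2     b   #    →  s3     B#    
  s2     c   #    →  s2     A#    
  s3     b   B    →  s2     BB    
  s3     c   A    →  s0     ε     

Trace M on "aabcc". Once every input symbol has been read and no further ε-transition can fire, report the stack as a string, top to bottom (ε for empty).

BAB#

(s0, aabcc, #)
  read a, top #: go to s1, push BB# → (s1, abcc, BB#)
  ε-move, top B: go to s1, push AB → (s1, abcc, ABB#)
  read a, top A: go to s2, push A → (s2, bcc, ABB#)
  ε-move, top A: go to s0, push ε → (s0, bcc, BB#)
  read b, top B: go to s0, push ε → (s0, cc, B#)
  read c, top B: go to s1, push AB → (s1, c, AB#)
  read c, top A: go to s3, push BA → (s3, ε, BAB#)
All input consumed in state s3 with stack BAB#.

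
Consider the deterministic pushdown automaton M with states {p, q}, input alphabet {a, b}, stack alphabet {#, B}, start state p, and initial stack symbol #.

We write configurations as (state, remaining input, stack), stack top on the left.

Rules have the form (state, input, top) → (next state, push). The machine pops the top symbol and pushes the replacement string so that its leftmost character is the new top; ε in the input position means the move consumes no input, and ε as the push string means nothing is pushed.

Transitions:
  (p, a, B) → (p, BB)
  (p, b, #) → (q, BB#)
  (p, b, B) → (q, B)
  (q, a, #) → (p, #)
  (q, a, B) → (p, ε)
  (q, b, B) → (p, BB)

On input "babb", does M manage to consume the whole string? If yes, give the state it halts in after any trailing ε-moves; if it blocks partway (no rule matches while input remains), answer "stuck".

(p, babb, #) ⊢ (q, abb, BB#) ⊢ (p, bb, B#) ⊢ (q, b, B#) ⊢ (p, ε, BB#)
All input consumed; M is in state p.

p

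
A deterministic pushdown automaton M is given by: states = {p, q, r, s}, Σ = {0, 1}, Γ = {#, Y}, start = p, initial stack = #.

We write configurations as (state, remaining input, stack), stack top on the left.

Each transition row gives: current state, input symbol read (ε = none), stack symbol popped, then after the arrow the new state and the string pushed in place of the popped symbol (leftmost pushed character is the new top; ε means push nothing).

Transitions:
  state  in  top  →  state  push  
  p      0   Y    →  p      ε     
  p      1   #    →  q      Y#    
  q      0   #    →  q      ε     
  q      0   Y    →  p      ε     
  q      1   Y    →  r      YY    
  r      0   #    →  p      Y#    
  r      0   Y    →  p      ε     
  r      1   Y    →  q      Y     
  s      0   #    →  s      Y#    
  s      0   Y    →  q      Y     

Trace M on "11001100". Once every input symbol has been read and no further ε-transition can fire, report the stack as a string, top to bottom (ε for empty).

#

(p, 11001100, #)
  read 1, top #: go to q, push Y# → (q, 1001100, Y#)
  read 1, top Y: go to r, push YY → (r, 001100, YY#)
  read 0, top Y: go to p, push ε → (p, 01100, Y#)
  read 0, top Y: go to p, push ε → (p, 1100, #)
  read 1, top #: go to q, push Y# → (q, 100, Y#)
  read 1, top Y: go to r, push YY → (r, 00, YY#)
  read 0, top Y: go to p, push ε → (p, 0, Y#)
  read 0, top Y: go to p, push ε → (p, ε, #)
All input consumed in state p with stack #.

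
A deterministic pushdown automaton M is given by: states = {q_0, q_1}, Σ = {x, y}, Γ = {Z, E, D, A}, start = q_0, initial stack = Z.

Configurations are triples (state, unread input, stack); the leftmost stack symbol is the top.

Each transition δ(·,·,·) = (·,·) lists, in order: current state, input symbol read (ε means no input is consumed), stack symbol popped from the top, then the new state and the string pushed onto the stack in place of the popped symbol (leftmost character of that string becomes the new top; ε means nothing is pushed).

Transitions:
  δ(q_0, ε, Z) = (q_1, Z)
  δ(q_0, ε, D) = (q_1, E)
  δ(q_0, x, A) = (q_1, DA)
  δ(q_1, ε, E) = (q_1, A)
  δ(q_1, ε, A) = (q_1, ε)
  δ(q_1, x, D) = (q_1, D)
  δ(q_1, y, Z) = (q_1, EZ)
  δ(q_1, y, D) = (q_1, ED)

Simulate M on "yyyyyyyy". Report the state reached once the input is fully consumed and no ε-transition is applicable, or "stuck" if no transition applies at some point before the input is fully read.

q_1

(q_0, yyyyyyyy, Z)
  ε-move, top Z: go to q_1, push Z → (q_1, yyyyyyyy, Z)
  read y, top Z: go to q_1, push EZ → (q_1, yyyyyyy, EZ)
  ε-move, top E: go to q_1, push A → (q_1, yyyyyyy, AZ)
  ε-move, top A: go to q_1, push ε → (q_1, yyyyyyy, Z)
  read y, top Z: go to q_1, push EZ → (q_1, yyyyyy, EZ)
  ε-move, top E: go to q_1, push A → (q_1, yyyyyy, AZ)
  ε-move, top A: go to q_1, push ε → (q_1, yyyyyy, Z)
  read y, top Z: go to q_1, push EZ → (q_1, yyyyy, EZ)
  ε-move, top E: go to q_1, push A → (q_1, yyyyy, AZ)
  ε-move, top A: go to q_1, push ε → (q_1, yyyyy, Z)
  read y, top Z: go to q_1, push EZ → (q_1, yyyy, EZ)
  ε-move, top E: go to q_1, push A → (q_1, yyyy, AZ)
  ε-move, top A: go to q_1, push ε → (q_1, yyyy, Z)
  read y, top Z: go to q_1, push EZ → (q_1, yyy, EZ)
  ε-move, top E: go to q_1, push A → (q_1, yyy, AZ)
  ε-move, top A: go to q_1, push ε → (q_1, yyy, Z)
  read y, top Z: go to q_1, push EZ → (q_1, yy, EZ)
  ε-move, top E: go to q_1, push A → (q_1, yy, AZ)
  ε-move, top A: go to q_1, push ε → (q_1, yy, Z)
  read y, top Z: go to q_1, push EZ → (q_1, y, EZ)
  ε-move, top E: go to q_1, push A → (q_1, y, AZ)
  ε-move, top A: go to q_1, push ε → (q_1, y, Z)
  read y, top Z: go to q_1, push EZ → (q_1, ε, EZ)
  ε-move, top E: go to q_1, push A → (q_1, ε, AZ)
  ε-move, top A: go to q_1, push ε → (q_1, ε, Z)
All input consumed; M is in state q_1.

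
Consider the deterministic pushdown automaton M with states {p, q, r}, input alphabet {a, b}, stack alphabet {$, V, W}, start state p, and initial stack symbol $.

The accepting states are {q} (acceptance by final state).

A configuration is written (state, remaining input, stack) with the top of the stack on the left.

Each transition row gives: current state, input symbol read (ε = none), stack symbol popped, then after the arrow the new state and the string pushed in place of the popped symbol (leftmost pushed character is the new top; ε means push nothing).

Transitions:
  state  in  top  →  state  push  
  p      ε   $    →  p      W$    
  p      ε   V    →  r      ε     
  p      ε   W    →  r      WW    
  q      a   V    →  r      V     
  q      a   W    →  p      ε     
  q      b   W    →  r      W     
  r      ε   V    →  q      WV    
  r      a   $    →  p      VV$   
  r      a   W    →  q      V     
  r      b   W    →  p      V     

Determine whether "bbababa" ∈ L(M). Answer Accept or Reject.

(p, bbababa, $) ⊢ (p, bbababa, W$) ⊢ (r, bbababa, WW$) ⊢ (p, bababa, VW$) ⊢ (r, bababa, W$) ⊢ (p, ababa, V$) ⊢ (r, ababa, $) ⊢ (p, baba, VV$) ⊢ (r, baba, V$) ⊢ (q, baba, WV$) ⊢ (r, aba, WV$) ⊢ (q, ba, VV$)
No transition applies at (q, ba, VV$); input not fully consumed.

Reject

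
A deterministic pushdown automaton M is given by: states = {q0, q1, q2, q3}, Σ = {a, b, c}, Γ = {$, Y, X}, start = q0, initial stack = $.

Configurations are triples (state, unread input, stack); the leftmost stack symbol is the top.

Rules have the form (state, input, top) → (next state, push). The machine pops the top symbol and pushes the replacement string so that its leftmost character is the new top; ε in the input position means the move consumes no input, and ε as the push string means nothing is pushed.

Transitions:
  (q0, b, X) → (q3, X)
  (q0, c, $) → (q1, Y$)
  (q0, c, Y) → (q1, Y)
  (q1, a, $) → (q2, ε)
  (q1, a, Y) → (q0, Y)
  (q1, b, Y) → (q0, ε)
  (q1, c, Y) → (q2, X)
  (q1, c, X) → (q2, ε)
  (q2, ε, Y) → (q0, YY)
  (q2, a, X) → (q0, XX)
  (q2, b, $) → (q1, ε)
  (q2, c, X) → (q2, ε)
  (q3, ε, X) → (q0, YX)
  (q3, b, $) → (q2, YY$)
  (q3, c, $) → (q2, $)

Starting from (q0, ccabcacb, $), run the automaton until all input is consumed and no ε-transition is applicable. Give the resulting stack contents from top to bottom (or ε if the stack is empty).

(q0, ccabcacb, $) ⊢ (q1, cabcacb, Y$) ⊢ (q2, abcacb, X$) ⊢ (q0, bcacb, XX$) ⊢ (q3, cacb, XX$) ⊢ (q0, cacb, YXX$) ⊢ (q1, acb, YXX$) ⊢ (q0, cb, YXX$) ⊢ (q1, b, YXX$) ⊢ (q0, ε, XX$)
All input consumed in state q0 with stack XX$.

XX$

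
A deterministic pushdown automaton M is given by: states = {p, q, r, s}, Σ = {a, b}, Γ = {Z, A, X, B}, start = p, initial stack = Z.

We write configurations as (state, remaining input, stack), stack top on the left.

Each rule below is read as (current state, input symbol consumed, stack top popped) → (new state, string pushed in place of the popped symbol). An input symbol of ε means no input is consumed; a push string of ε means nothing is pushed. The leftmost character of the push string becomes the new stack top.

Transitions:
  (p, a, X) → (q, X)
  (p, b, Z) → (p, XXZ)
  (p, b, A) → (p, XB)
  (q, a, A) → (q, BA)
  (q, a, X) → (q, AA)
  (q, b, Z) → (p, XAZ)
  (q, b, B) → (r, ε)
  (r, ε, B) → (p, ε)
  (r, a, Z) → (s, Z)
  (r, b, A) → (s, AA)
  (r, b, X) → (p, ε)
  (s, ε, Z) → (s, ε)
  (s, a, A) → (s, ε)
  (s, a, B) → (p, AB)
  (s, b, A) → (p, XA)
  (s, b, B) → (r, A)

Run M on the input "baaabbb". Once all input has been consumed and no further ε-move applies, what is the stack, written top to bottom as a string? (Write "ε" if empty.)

(p, baaabbb, Z)
  read b, top Z: go to p, push XXZ → (p, aaabbb, XXZ)
  read a, top X: go to q, push X → (q, aabbb, XXZ)
  read a, top X: go to q, push AA → (q, abbb, AAXZ)
  read a, top A: go to q, push BA → (q, bbb, BAAXZ)
  read b, top B: go to r, push ε → (r, bb, AAXZ)
  read b, top A: go to s, push AA → (s, b, AAAXZ)
  read b, top A: go to p, push XA → (p, ε, XAAAXZ)
All input consumed in state p with stack XAAAXZ.

XAAAXZ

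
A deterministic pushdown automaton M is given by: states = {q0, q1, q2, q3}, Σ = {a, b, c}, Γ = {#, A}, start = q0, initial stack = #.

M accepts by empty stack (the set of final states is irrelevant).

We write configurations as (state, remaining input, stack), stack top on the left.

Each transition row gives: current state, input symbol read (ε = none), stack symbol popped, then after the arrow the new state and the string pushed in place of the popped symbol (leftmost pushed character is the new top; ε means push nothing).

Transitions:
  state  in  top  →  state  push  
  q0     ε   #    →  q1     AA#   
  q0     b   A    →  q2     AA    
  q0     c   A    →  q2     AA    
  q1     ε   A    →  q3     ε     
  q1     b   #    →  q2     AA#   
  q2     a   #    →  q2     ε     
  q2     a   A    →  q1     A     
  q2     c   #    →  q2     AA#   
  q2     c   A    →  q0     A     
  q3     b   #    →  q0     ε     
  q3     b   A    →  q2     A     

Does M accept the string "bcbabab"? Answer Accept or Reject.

Accept

(q0, bcbabab, #)
  ε-move, top #: go to q1, push AA# → (q1, bcbabab, AA#)
  ε-move, top A: go to q3, push ε → (q3, bcbabab, A#)
  read b, top A: go to q2, push A → (q2, cbabab, A#)
  read c, top A: go to q0, push A → (q0, babab, A#)
  read b, top A: go to q2, push AA → (q2, abab, AA#)
  read a, top A: go to q1, push A → (q1, bab, AA#)
  ε-move, top A: go to q3, push ε → (q3, bab, A#)
  read b, top A: go to q2, push A → (q2, ab, A#)
  read a, top A: go to q1, push A → (q1, b, A#)
  ε-move, top A: go to q3, push ε → (q3, b, #)
  read b, top #: go to q0, push ε → (q0, ε, ε)
All input consumed and the stack is empty.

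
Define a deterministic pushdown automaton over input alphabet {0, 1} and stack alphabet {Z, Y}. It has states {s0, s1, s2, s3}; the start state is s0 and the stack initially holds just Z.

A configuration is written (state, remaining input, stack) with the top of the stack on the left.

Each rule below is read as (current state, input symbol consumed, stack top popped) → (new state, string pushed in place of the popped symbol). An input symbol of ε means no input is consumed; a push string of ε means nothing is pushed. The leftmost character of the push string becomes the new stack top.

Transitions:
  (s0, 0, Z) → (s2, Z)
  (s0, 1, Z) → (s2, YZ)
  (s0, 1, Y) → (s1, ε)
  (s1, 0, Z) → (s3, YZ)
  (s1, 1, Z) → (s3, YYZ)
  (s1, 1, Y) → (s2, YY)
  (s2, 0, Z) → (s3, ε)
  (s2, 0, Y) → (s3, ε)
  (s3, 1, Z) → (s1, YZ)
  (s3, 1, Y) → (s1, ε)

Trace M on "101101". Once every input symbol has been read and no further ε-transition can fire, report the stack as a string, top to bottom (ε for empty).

Z

(s0, 101101, Z)
  read 1, top Z: go to s2, push YZ → (s2, 01101, YZ)
  read 0, top Y: go to s3, push ε → (s3, 1101, Z)
  read 1, top Z: go to s1, push YZ → (s1, 101, YZ)
  read 1, top Y: go to s2, push YY → (s2, 01, YYZ)
  read 0, top Y: go to s3, push ε → (s3, 1, YZ)
  read 1, top Y: go to s1, push ε → (s1, ε, Z)
All input consumed in state s1 with stack Z.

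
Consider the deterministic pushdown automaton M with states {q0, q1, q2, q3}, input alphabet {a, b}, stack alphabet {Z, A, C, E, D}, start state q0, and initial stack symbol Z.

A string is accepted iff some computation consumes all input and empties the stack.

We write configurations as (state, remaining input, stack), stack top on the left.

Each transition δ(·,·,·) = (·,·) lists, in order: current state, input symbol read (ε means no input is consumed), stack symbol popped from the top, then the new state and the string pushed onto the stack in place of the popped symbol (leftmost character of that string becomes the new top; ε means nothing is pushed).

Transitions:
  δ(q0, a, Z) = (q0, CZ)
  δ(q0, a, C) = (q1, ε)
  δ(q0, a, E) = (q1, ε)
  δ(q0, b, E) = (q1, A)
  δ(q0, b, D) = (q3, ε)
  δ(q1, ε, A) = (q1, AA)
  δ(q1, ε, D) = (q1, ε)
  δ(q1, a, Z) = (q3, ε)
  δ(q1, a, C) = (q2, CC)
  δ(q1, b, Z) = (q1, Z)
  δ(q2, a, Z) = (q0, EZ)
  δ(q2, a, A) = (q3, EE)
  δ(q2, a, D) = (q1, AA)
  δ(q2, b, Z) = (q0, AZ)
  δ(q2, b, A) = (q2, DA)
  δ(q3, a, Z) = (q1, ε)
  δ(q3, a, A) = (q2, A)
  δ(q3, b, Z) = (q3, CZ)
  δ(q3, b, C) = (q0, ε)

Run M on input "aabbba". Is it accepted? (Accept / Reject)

Accept

(q0, aabbba, Z)
  read a, top Z: go to q0, push CZ → (q0, abbba, CZ)
  read a, top C: go to q1, push ε → (q1, bbba, Z)
  read b, top Z: go to q1, push Z → (q1, bba, Z)
  read b, top Z: go to q1, push Z → (q1, ba, Z)
  read b, top Z: go to q1, push Z → (q1, a, Z)
  read a, top Z: go to q3, push ε → (q3, ε, ε)
All input consumed and the stack is empty.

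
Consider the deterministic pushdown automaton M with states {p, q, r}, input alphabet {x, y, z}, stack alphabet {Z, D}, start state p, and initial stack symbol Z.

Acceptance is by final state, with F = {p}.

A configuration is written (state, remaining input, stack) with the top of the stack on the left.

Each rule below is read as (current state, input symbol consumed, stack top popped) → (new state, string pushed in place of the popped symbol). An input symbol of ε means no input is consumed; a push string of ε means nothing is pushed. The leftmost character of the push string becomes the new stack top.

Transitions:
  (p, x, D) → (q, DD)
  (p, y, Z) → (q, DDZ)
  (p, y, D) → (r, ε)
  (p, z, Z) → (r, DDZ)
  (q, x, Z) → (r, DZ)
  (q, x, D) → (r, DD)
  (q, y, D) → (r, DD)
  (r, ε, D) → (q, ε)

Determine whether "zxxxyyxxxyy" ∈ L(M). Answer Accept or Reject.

Reject

(p, zxxxyyxxxyy, Z)
  read z, top Z: go to r, push DDZ → (r, xxxyyxxxyy, DDZ)
  ε-move, top D: go to q, push ε → (q, xxxyyxxxyy, DZ)
  read x, top D: go to r, push DD → (r, xxyyxxxyy, DDZ)
  ε-move, top D: go to q, push ε → (q, xxyyxxxyy, DZ)
  read x, top D: go to r, push DD → (r, xyyxxxyy, DDZ)
  ε-move, top D: go to q, push ε → (q, xyyxxxyy, DZ)
  read x, top D: go to r, push DD → (r, yyxxxyy, DDZ)
  ε-move, top D: go to q, push ε → (q, yyxxxyy, DZ)
  read y, top D: go to r, push DD → (r, yxxxyy, DDZ)
  ε-move, top D: go to q, push ε → (q, yxxxyy, DZ)
  read y, top D: go to r, push DD → (r, xxxyy, DDZ)
  ε-move, top D: go to q, push ε → (q, xxxyy, DZ)
  read x, top D: go to r, push DD → (r, xxyy, DDZ)
  ε-move, top D: go to q, push ε → (q, xxyy, DZ)
  read x, top D: go to r, push DD → (r, xyy, DDZ)
  ε-move, top D: go to q, push ε → (q, xyy, DZ)
  read x, top D: go to r, push DD → (r, yy, DDZ)
  ε-move, top D: go to q, push ε → (q, yy, DZ)
  read y, top D: go to r, push DD → (r, y, DDZ)
  ε-move, top D: go to q, push ε → (q, y, DZ)
  read y, top D: go to r, push DD → (r, ε, DDZ)
  ε-move, top D: go to q, push ε → (q, ε, DZ)
All input consumed; state q ∉ F and no further ε-move applies.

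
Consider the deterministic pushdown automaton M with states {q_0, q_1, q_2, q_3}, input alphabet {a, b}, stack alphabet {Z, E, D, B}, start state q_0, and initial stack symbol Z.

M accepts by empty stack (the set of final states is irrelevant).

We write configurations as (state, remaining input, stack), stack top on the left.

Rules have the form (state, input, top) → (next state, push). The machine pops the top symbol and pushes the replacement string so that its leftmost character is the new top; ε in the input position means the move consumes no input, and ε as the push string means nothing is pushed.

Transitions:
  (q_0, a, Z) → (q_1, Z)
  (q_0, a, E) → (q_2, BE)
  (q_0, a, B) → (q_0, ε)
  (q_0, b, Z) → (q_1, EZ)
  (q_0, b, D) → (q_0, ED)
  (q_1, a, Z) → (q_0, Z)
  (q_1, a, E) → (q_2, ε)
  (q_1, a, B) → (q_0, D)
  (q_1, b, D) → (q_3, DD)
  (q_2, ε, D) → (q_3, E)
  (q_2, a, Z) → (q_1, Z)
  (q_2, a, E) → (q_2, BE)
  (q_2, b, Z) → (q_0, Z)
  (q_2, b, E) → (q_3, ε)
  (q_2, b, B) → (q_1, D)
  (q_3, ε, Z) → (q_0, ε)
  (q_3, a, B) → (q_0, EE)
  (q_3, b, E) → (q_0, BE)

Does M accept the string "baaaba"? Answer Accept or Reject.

(q_0, baaaba, Z) ⊢ (q_1, aaaba, EZ) ⊢ (q_2, aaba, Z) ⊢ (q_1, aba, Z) ⊢ (q_0, ba, Z) ⊢ (q_1, a, EZ) ⊢ (q_2, ε, Z)
All input consumed; stack is Z, not empty, and no further ε-move applies.

Reject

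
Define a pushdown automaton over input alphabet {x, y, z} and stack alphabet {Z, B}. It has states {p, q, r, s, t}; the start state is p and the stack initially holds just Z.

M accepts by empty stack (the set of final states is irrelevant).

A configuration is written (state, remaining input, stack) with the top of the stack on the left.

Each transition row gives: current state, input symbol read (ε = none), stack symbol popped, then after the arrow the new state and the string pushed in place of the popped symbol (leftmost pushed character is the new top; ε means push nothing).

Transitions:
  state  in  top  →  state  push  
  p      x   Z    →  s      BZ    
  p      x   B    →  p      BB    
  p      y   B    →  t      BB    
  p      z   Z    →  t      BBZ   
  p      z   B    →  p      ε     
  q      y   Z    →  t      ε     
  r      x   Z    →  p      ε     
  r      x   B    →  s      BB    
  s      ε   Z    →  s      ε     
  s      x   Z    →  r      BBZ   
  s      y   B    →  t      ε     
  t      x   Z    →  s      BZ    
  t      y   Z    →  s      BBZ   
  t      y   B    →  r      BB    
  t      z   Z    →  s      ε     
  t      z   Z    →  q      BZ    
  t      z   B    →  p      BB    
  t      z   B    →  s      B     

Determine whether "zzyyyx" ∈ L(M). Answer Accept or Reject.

No computation consumes all input and empties the stack.

Reject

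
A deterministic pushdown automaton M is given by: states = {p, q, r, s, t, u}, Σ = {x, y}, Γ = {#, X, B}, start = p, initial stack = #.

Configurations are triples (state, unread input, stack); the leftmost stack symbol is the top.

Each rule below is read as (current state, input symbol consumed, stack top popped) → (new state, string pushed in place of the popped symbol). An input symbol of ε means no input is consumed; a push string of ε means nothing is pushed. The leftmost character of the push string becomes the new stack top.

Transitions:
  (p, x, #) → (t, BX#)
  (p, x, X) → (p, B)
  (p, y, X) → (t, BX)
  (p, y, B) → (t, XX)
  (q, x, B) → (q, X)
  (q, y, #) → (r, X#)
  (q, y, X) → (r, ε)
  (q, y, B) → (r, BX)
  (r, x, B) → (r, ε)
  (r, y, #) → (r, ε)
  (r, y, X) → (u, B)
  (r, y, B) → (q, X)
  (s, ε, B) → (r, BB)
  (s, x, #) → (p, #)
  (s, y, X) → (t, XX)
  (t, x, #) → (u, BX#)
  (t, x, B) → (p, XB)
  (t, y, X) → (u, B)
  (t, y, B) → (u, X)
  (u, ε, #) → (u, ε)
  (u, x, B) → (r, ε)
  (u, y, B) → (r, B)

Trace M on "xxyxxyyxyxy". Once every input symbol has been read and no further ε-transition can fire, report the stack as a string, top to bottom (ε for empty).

XXBX#

(p, xxyxxyyxyxy, #)
  read x, top #: go to t, push BX# → (t, xyxxyyxyxy, BX#)
  read x, top B: go to p, push XB → (p, yxxyyxyxy, XBX#)
  read y, top X: go to t, push BX → (t, xxyyxyxy, BXBX#)
  read x, top B: go to p, push XB → (p, xyyxyxy, XBXBX#)
  read x, top X: go to p, push B → (p, yyxyxy, BBXBX#)
  read y, top B: go to t, push XX → (t, yxyxy, XXBXBX#)
  read y, top X: go to u, push B → (u, xyxy, BXBXBX#)
  read x, top B: go to r, push ε → (r, yxy, XBXBX#)
  read y, top X: go to u, push B → (u, xy, BBXBX#)
  read x, top B: go to r, push ε → (r, y, BXBX#)
  read y, top B: go to q, push X → (q, ε, XXBX#)
All input consumed in state q with stack XXBX#.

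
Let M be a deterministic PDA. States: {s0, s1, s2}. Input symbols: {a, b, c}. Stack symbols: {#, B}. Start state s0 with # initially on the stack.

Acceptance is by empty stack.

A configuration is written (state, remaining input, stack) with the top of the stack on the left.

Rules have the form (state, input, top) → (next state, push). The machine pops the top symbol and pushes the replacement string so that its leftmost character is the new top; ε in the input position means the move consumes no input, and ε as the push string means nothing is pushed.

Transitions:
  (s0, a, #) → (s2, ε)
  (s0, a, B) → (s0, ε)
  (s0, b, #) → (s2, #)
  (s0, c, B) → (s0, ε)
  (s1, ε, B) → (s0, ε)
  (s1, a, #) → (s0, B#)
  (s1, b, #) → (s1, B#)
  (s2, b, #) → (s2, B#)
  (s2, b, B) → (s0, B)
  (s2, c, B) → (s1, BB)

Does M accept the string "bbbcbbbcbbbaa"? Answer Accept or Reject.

(s0, bbbcbbbcbbbaa, #) ⊢ (s2, bbcbbbcbbbaa, #) ⊢ (s2, bcbbbcbbbaa, B#) ⊢ (s0, cbbbcbbbaa, B#) ⊢ (s0, bbbcbbbaa, #) ⊢ (s2, bbcbbbaa, #) ⊢ (s2, bcbbbaa, B#) ⊢ (s0, cbbbaa, B#) ⊢ (s0, bbbaa, #) ⊢ (s2, bbaa, #) ⊢ (s2, baa, B#) ⊢ (s0, aa, B#) ⊢ (s0, a, #) ⊢ (s2, ε, ε)
All input consumed and the stack is empty.

Accept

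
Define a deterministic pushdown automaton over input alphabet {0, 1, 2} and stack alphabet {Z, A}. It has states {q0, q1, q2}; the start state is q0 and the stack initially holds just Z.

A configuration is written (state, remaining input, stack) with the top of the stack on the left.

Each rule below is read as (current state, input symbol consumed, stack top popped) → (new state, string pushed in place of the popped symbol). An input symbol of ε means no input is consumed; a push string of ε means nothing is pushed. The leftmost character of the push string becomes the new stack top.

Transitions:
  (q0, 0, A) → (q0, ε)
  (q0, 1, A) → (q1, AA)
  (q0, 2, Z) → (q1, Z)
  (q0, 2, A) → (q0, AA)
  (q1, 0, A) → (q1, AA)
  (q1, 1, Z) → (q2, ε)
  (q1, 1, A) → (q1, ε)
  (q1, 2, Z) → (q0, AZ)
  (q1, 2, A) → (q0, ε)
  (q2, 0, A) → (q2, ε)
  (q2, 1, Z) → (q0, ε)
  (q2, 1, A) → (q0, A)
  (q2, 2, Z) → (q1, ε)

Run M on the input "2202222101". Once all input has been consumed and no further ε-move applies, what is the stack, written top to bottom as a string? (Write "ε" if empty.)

AAAAZ

(q0, 2202222101, Z)
  read 2, top Z: go to q1, push Z → (q1, 202222101, Z)
  read 2, top Z: go to q0, push AZ → (q0, 02222101, AZ)
  read 0, top A: go to q0, push ε → (q0, 2222101, Z)
  read 2, top Z: go to q1, push Z → (q1, 222101, Z)
  read 2, top Z: go to q0, push AZ → (q0, 22101, AZ)
  read 2, top A: go to q0, push AA → (q0, 2101, AAZ)
  read 2, top A: go to q0, push AA → (q0, 101, AAAZ)
  read 1, top A: go to q1, push AA → (q1, 01, AAAAZ)
  read 0, top A: go to q1, push AA → (q1, 1, AAAAAZ)
  read 1, top A: go to q1, push ε → (q1, ε, AAAAZ)
All input consumed in state q1 with stack AAAAZ.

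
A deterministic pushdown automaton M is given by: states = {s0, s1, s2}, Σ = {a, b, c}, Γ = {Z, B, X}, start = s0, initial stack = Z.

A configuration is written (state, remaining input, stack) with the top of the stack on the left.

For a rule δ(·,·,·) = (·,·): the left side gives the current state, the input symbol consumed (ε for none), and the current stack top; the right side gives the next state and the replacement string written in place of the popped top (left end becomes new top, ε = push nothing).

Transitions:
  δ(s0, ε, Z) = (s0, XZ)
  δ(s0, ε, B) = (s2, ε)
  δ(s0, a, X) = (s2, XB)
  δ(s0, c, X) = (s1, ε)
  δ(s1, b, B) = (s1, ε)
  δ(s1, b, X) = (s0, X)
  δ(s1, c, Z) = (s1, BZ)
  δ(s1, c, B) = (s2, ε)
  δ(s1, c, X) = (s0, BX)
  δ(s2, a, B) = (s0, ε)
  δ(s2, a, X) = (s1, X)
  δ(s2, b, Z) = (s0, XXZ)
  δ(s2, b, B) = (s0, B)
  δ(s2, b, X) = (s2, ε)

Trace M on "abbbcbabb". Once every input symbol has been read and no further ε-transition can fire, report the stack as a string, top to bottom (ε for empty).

(s0, abbbcbabb, Z)
  ε-move, top Z: go to s0, push XZ → (s0, abbbcbabb, XZ)
  read a, top X: go to s2, push XB → (s2, bbbcbabb, XBZ)
  read b, top X: go to s2, push ε → (s2, bbcbabb, BZ)
  read b, top B: go to s0, push B → (s0, bcbabb, BZ)
  ε-move, top B: go to s2, push ε → (s2, bcbabb, Z)
  read b, top Z: go to s0, push XXZ → (s0, cbabb, XXZ)
  read c, top X: go to s1, push ε → (s1, babb, XZ)
  read b, top X: go to s0, push X → (s0, abb, XZ)
  read a, top X: go to s2, push XB → (s2, bb, XBZ)
  read b, top X: go to s2, push ε → (s2, b, BZ)
  read b, top B: go to s0, push B → (s0, ε, BZ)
  ε-move, top B: go to s2, push ε → (s2, ε, Z)
All input consumed in state s2 with stack Z.

Z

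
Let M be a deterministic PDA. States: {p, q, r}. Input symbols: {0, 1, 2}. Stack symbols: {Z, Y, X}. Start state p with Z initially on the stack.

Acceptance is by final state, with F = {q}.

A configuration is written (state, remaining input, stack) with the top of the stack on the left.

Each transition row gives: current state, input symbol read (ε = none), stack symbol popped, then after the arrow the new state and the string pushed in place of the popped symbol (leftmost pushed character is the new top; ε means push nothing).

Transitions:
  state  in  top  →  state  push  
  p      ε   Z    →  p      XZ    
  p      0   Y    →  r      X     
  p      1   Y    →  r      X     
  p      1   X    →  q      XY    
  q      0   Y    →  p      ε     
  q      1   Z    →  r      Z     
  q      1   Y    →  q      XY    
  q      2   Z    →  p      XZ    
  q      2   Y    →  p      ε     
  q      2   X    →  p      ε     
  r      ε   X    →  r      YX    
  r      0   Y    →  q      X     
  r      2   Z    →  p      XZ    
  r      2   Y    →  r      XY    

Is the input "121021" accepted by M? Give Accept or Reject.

(p, 121021, Z)
  ε-move, top Z: go to p, push XZ → (p, 121021, XZ)
  read 1, top X: go to q, push XY → (q, 21021, XYZ)
  read 2, top X: go to p, push ε → (p, 1021, YZ)
  read 1, top Y: go to r, push X → (r, 021, XZ)
  ε-move, top X: go to r, push YX → (r, 021, YXZ)
  read 0, top Y: go to q, push X → (q, 21, XXZ)
  read 2, top X: go to p, push ε → (p, 1, XZ)
  read 1, top X: go to q, push XY → (q, ε, XYZ)
All input consumed; state q ∈ F.

Accept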